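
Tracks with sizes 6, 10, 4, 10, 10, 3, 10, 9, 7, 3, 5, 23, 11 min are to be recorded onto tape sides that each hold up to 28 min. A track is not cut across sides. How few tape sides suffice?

4

Total = 23 + 11 + 10 + 10 + 10 + 10 + 9 + 7 + 6 + 5 + 4 + 3 + 3 = 111 min.
Lower bound: ⌈111/28⌉ = 4 tape sides.
A packing using 4 tape sides:
  side 1: 23 + 5 = 28
  side 2: 11 + 10 + 7 = 28
  side 3: 10 + 10 + 4 + 3 = 27
  side 4: 10 + 9 + 6 + 3 = 28
This matches the lower bound, so 4 is optimal.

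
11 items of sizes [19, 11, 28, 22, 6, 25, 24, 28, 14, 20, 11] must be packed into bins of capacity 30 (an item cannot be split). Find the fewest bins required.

Total = 28 + 28 + 25 + 24 + 22 + 20 + 19 + 14 + 11 + 11 + 6 = 208.
Lower bound: ⌈208/30⌉ = 7 bins.
A packing using 8 bins:
  bin 1: 28 = 28
  bin 2: 28 = 28
  bin 3: 25 = 25
  bin 4: 24 + 6 = 30
  bin 5: 22 = 22
  bin 6: 20 = 20
  bin 7: 19 + 11 = 30
  bin 8: 14 + 11 = 25
No arrangement into 7 bins stays within capacity, so 8 is optimal.

8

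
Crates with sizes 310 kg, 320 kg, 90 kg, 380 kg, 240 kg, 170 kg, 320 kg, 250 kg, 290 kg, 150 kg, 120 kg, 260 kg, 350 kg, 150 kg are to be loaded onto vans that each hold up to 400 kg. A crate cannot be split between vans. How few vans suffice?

10

Total = 380 + 350 + 320 + 320 + 310 + 290 + 260 + 250 + 240 + 170 + 150 + 150 + 120 + 90 = 3400 kg.
Lower bound: ⌈3400/400⌉ = 9 vans.
A packing using 10 vans:
  van 1: 380 = 380
  van 2: 350 = 350
  van 3: 320 = 320
  van 4: 320 = 320
  van 5: 310 + 90 = 400
  van 6: 290 = 290
  van 7: 260 + 120 = 380
  van 8: 250 + 150 = 400
  van 9: 240 + 150 = 390
  van 10: 170 = 170
No arrangement into 9 vans stays within capacity, so 10 is optimal.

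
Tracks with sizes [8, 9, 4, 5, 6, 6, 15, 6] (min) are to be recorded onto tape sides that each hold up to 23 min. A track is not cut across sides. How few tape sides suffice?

Total = 15 + 9 + 8 + 6 + 6 + 6 + 5 + 4 = 59 min.
Lower bound: ⌈59/23⌉ = 3 tape sides.
A packing using 3 tape sides:
  side 1: 15 + 8 = 23
  side 2: 9 + 6 + 6 = 21
  side 3: 6 + 5 + 4 = 15
This matches the lower bound, so 3 is optimal.

3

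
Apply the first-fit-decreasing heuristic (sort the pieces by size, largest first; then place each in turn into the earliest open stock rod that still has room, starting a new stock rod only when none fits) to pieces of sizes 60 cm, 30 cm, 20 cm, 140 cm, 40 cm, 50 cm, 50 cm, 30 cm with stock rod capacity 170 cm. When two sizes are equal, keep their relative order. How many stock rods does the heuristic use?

Sorted descending: 140, 60, 50, 50, 40, 30, 30, 20.
  140 → stock rod 1 (new)  [load 140/170]
  60 → stock rod 2 (new)  [load 60/170]
  50 → stock rod 2  [load 110/170]
  50 → stock rod 2  [load 160/170]
  40 → stock rod 3 (new)  [load 40/170]
  30 → stock rod 1  [load 170/170]
  30 → stock rod 3  [load 70/170]
  20 → stock rod 3  [load 90/170]
3 stock rods opened.

3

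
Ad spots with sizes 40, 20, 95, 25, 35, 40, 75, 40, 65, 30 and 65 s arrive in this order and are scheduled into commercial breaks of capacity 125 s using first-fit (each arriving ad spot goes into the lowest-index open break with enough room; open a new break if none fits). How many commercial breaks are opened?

5

  40 → break 1 (new)  [load 40/125]
  20 → break 1  [load 60/125]
  95 → break 2 (new)  [load 95/125]
  25 → break 1  [load 85/125]
  35 → break 1  [load 120/125]
  40 → break 3 (new)  [load 40/125]
  75 → break 3  [load 115/125]
  40 → break 4 (new)  [load 40/125]
  65 → break 4  [load 105/125]
  30 → break 2  [load 125/125]
  65 → break 5 (new)  [load 65/125]
5 commercial breaks opened.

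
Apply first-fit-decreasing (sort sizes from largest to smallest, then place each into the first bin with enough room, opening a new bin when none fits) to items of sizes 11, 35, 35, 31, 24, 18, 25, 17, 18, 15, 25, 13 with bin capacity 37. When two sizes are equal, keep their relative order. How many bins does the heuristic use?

Sorted descending: 35, 35, 31, 25, 25, 24, 18, 18, 17, 15, 13, 11.
  35 → bin 1 (new)  [load 35/37]
  35 → bin 2 (new)  [load 35/37]
  31 → bin 3 (new)  [load 31/37]
  25 → bin 4 (new)  [load 25/37]
  25 → bin 5 (new)  [load 25/37]
  24 → bin 6 (new)  [load 24/37]
  18 → bin 7 (new)  [load 18/37]
  18 → bin 7  [load 36/37]
  17 → bin 8 (new)  [load 17/37]
  15 → bin 8  [load 32/37]
  13 → bin 6  [load 37/37]
  11 → bin 4  [load 36/37]
8 bins opened.

8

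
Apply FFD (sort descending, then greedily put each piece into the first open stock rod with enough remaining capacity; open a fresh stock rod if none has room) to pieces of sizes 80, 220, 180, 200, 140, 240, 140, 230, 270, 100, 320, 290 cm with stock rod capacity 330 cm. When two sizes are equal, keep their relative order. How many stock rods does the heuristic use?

9

Sorted descending: 320, 290, 270, 240, 230, 220, 200, 180, 140, 140, 100, 80.
  320 → stock rod 1 (new)  [load 320/330]
  290 → stock rod 2 (new)  [load 290/330]
  270 → stock rod 3 (new)  [load 270/330]
  240 → stock rod 4 (new)  [load 240/330]
  230 → stock rod 5 (new)  [load 230/330]
  220 → stock rod 6 (new)  [load 220/330]
  200 → stock rod 7 (new)  [load 200/330]
  180 → stock rod 8 (new)  [load 180/330]
  140 → stock rod 8  [load 320/330]
  140 → stock rod 9 (new)  [load 140/330]
  100 → stock rod 5  [load 330/330]
  80 → stock rod 4  [load 320/330]
9 stock rods opened.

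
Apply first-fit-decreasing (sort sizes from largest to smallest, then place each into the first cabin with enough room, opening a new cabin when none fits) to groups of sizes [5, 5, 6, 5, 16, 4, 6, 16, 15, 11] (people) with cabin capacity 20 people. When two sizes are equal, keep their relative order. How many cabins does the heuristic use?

Sorted descending: 16, 16, 15, 11, 6, 6, 5, 5, 5, 4.
  16 → cabin 1 (new)  [load 16/20]
  16 → cabin 2 (new)  [load 16/20]
  15 → cabin 3 (new)  [load 15/20]
  11 → cabin 4 (new)  [load 11/20]
  6 → cabin 4  [load 17/20]
  6 → cabin 5 (new)  [load 6/20]
  5 → cabin 3  [load 20/20]
  5 → cabin 5  [load 11/20]
  5 → cabin 5  [load 16/20]
  4 → cabin 1  [load 20/20]
5 cabins opened.

5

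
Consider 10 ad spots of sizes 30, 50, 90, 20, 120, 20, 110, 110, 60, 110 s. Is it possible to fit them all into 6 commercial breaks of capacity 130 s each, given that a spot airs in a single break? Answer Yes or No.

A valid assignment using 6 commercial breaks:
  break 1: 120 = 120
  break 2: 110 + 20 = 130
  break 3: 110 + 20 = 130
  break 4: 110 = 110
  break 5: 90 + 30 = 120
  break 6: 60 + 50 = 110
Every load is within 130 s, so 6 commercial breaks suffice.

Yes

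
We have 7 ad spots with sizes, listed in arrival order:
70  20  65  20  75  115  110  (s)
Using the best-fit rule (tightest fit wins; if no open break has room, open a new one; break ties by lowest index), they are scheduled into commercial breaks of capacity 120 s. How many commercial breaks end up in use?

  70 → break 1 (new)  [load 70/120]
  20 → break 1  [load 90/120]
  65 → break 2 (new)  [load 65/120]
  20 → break 1  [load 110/120]
  75 → break 3 (new)  [load 75/120]
  115 → break 4 (new)  [load 115/120]
  110 → break 5 (new)  [load 110/120]
5 commercial breaks opened.

5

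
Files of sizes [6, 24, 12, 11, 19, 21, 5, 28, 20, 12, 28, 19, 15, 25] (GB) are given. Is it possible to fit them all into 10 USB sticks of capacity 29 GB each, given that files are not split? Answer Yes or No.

A valid assignment using 10 USB sticks:
  USB stick 1: 28 = 28
  USB stick 2: 28 = 28
  USB stick 3: 25 = 25
  USB stick 4: 24 + 5 = 29
  USB stick 5: 21 + 6 = 27
  USB stick 6: 20 = 20
  USB stick 7: 19 = 19
  USB stick 8: 19 = 19
  USB stick 9: 15 + 12 = 27
  USB stick 10: 12 + 11 = 23
Every load is within 29 GB, so 10 USB sticks suffice.

Yes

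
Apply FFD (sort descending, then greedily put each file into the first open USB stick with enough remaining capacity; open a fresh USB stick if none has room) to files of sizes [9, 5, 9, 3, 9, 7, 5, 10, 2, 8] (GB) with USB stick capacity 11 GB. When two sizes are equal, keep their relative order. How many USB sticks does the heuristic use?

7

Sorted descending: 10, 9, 9, 9, 8, 7, 5, 5, 3, 2.
  10 → USB stick 1 (new)  [load 10/11]
  9 → USB stick 2 (new)  [load 9/11]
  9 → USB stick 3 (new)  [load 9/11]
  9 → USB stick 4 (new)  [load 9/11]
  8 → USB stick 5 (new)  [load 8/11]
  7 → USB stick 6 (new)  [load 7/11]
  5 → USB stick 7 (new)  [load 5/11]
  5 → USB stick 7  [load 10/11]
  3 → USB stick 5  [load 11/11]
  2 → USB stick 2  [load 11/11]
7 USB sticks opened.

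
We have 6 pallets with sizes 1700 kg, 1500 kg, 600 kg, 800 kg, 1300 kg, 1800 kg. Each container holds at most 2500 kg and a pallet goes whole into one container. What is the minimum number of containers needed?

Total = 1800 + 1700 + 1500 + 1300 + 800 + 600 = 7700 kg.
Lower bound: ⌈7700/2500⌉ = 4 containers.
A packing using 4 containers:
  container 1: 1800 + 600 = 2400
  container 2: 1700 + 800 = 2500
  container 3: 1500 = 1500
  container 4: 1300 = 1300
This matches the lower bound, so 4 is optimal.

4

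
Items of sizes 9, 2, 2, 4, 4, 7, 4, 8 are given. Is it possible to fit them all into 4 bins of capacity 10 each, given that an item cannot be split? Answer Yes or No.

No

Total = 40; ⌈40/10⌉ = 4.
The bound of 4 does not rule out 4, but exhaustive search shows no assignment into 4 bins of capacity 10 exists — the minimum is 5.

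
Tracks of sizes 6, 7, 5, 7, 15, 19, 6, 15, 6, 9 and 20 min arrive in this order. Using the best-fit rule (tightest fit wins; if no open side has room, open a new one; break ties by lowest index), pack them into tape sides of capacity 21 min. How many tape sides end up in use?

  6 → side 1 (new)  [load 6/21]
  7 → side 1  [load 13/21]
  5 → side 1  [load 18/21]
  7 → side 2 (new)  [load 7/21]
  15 → side 3 (new)  [load 15/21]
  19 → side 4 (new)  [load 19/21]
  6 → side 3  [load 21/21]
  15 → side 5 (new)  [load 15/21]
  6 → side 5  [load 21/21]
  9 → side 2  [load 16/21]
  20 → side 6 (new)  [load 20/21]
6 tape sides opened.

6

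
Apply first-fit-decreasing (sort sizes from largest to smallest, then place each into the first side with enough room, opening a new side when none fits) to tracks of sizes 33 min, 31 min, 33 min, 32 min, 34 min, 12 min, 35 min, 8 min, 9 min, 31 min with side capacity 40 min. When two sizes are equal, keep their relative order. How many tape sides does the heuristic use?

8

Sorted descending: 35, 34, 33, 33, 32, 31, 31, 12, 9, 8.
  35 → side 1 (new)  [load 35/40]
  34 → side 2 (new)  [load 34/40]
  33 → side 3 (new)  [load 33/40]
  33 → side 4 (new)  [load 33/40]
  32 → side 5 (new)  [load 32/40]
  31 → side 6 (new)  [load 31/40]
  31 → side 7 (new)  [load 31/40]
  12 → side 8 (new)  [load 12/40]
  9 → side 6  [load 40/40]
  8 → side 5  [load 40/40]
8 tape sides opened.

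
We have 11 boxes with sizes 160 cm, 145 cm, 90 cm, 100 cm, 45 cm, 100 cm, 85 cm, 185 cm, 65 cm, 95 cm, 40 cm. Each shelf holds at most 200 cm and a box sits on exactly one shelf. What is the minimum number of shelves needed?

6

Total = 185 + 160 + 145 + 100 + 100 + 95 + 90 + 85 + 65 + 45 + 40 = 1110 cm.
Lower bound: ⌈1110/200⌉ = 6 shelves.
A packing using 6 shelves:
  shelf 1: 185 = 185
  shelf 2: 160 + 40 = 200
  shelf 3: 145 + 45 = 190
  shelf 4: 100 + 100 = 200
  shelf 5: 95 + 90 = 185
  shelf 6: 85 + 65 = 150
This matches the lower bound, so 6 is optimal.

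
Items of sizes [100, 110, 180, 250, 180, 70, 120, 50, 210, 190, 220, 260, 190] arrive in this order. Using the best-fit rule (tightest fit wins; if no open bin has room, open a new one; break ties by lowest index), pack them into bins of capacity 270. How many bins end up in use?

10

  100 → bin 1 (new)  [load 100/270]
  110 → bin 1  [load 210/270]
  180 → bin 2 (new)  [load 180/270]
  250 → bin 3 (new)  [load 250/270]
  180 → bin 4 (new)  [load 180/270]
  70 → bin 2  [load 250/270]
  120 → bin 5 (new)  [load 120/270]
  50 → bin 1  [load 260/270]
  210 → bin 6 (new)  [load 210/270]
  190 → bin 7 (new)  [load 190/270]
  220 → bin 8 (new)  [load 220/270]
  260 → bin 9 (new)  [load 260/270]
  190 → bin 10 (new)  [load 190/270]
10 bins opened.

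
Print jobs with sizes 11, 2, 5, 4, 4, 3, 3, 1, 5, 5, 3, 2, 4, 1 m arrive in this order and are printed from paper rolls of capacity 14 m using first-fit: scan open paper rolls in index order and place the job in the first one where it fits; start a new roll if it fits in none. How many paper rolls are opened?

4

  11 → roll 1 (new)  [load 11/14]
  2 → roll 1  [load 13/14]
  5 → roll 2 (new)  [load 5/14]
  4 → roll 2  [load 9/14]
  4 → roll 2  [load 13/14]
  3 → roll 3 (new)  [load 3/14]
  3 → roll 3  [load 6/14]
  1 → roll 1  [load 14/14]
  5 → roll 3  [load 11/14]
  5 → roll 4 (new)  [load 5/14]
  3 → roll 3  [load 14/14]
  2 → roll 4  [load 7/14]
  4 → roll 4  [load 11/14]
  1 → roll 2  [load 14/14]
4 paper rolls opened.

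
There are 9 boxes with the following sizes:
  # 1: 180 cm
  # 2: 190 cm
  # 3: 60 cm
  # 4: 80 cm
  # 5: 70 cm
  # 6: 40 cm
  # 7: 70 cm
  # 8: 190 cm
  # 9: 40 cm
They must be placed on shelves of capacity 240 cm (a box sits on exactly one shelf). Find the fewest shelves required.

4

Total = 190 + 190 + 180 + 80 + 70 + 70 + 60 + 40 + 40 = 920 cm.
Lower bound: ⌈920/240⌉ = 4 shelves.
A packing using 4 shelves:
  shelf 1: 190 + 40 = 230
  shelf 2: 190 + 40 = 230
  shelf 3: 180 + 60 = 240
  shelf 4: 80 + 70 + 70 = 220
This matches the lower bound, so 4 is optimal.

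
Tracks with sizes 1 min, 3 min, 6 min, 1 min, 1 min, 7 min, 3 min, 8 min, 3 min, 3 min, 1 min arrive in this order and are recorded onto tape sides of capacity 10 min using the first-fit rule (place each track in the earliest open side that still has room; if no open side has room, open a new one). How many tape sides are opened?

4

  1 → side 1 (new)  [load 1/10]
  3 → side 1  [load 4/10]
  6 → side 1  [load 10/10]
  1 → side 2 (new)  [load 1/10]
  1 → side 2  [load 2/10]
  7 → side 2  [load 9/10]
  3 → side 3 (new)  [load 3/10]
  8 → side 4 (new)  [load 8/10]
  3 → side 3  [load 6/10]
  3 → side 3  [load 9/10]
  1 → side 2  [load 10/10]
4 tape sides opened.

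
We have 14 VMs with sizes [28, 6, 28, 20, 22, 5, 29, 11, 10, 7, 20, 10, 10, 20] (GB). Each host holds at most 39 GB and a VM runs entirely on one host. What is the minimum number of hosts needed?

Total = 29 + 28 + 28 + 22 + 20 + 20 + 20 + 11 + 10 + 10 + 10 + 7 + 6 + 5 = 226 GB.
Lower bound: ⌈226/39⌉ = 6 hosts.
Also, 7 VMs each exceed 39/2 GB, and no two of those can share a host, so at least 7 hosts are needed.
A packing using 7 hosts:
  host 1: 29 + 10 = 39
  host 2: 28 + 11 = 39
  host 3: 28 + 10 = 38
  host 4: 22 + 10 + 7 = 39
  host 5: 20 + 6 + 5 = 31
  host 6: 20 = 20
  host 7: 20 = 20
This matches the lower bound, so 7 is optimal.

7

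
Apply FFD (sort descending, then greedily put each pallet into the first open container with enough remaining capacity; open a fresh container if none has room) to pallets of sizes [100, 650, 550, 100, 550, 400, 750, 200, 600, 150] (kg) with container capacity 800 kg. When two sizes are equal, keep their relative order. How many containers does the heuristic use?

6

Sorted descending: 750, 650, 600, 550, 550, 400, 200, 150, 100, 100.
  750 → container 1 (new)  [load 750/800]
  650 → container 2 (new)  [load 650/800]
  600 → container 3 (new)  [load 600/800]
  550 → container 4 (new)  [load 550/800]
  550 → container 5 (new)  [load 550/800]
  400 → container 6 (new)  [load 400/800]
  200 → container 3  [load 800/800]
  150 → container 2  [load 800/800]
  100 → container 4  [load 650/800]
  100 → container 4  [load 750/800]
6 containers opened.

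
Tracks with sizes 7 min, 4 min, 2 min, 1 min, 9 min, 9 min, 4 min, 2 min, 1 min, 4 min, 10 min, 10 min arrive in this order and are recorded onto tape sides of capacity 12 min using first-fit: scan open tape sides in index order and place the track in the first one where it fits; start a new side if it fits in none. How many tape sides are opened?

6

  7 → side 1 (new)  [load 7/12]
  4 → side 1  [load 11/12]
  2 → side 2 (new)  [load 2/12]
  1 → side 1  [load 12/12]
  9 → side 2  [load 11/12]
  9 → side 3 (new)  [load 9/12]
  4 → side 4 (new)  [load 4/12]
  2 → side 3  [load 11/12]
  1 → side 2  [load 12/12]
  4 → side 4  [load 8/12]
  10 → side 5 (new)  [load 10/12]
  10 → side 6 (new)  [load 10/12]
6 tape sides opened.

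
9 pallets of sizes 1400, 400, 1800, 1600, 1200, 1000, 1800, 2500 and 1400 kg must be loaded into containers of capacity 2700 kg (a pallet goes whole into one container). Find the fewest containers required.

6

Total = 2500 + 1800 + 1800 + 1600 + 1400 + 1400 + 1200 + 1000 + 400 = 13100 kg.
Lower bound: ⌈13100/2700⌉ = 5 containers.
Also, 6 pallets each exceed 1350 kg, and no two of those can share a container, so at least 6 containers are needed.
A packing using 6 containers:
  container 1: 2500 = 2500
  container 2: 1800 + 400 = 2200
  container 3: 1800 = 1800
  container 4: 1600 + 1000 = 2600
  container 5: 1400 + 1200 = 2600
  container 6: 1400 = 1400
This matches the lower bound, so 6 is optimal.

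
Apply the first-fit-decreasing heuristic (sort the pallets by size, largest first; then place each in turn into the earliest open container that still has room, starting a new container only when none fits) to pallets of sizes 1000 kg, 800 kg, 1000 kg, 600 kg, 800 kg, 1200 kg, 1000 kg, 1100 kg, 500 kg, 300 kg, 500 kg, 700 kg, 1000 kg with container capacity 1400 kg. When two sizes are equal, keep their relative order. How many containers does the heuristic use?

Sorted descending: 1200, 1100, 1000, 1000, 1000, 1000, 800, 800, 700, 600, 500, 500, 300.
  1200 → container 1 (new)  [load 1200/1400]
  1100 → container 2 (new)  [load 1100/1400]
  1000 → container 3 (new)  [load 1000/1400]
  1000 → container 4 (new)  [load 1000/1400]
  1000 → container 5 (new)  [load 1000/1400]
  1000 → container 6 (new)  [load 1000/1400]
  800 → container 7 (new)  [load 800/1400]
  800 → container 8 (new)  [load 800/1400]
  700 → container 9 (new)  [load 700/1400]
  600 → container 7  [load 1400/1400]
  500 → container 8  [load 1300/1400]
  500 → container 9  [load 1200/1400]
  300 → container 2  [load 1400/1400]
9 containers opened.

9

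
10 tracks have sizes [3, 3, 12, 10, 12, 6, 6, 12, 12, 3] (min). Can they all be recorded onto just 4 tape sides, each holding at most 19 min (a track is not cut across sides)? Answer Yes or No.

Total = 79 min; ⌈79/19⌉ = 5.
At least 5 tape sides are required, but only 4 are allowed.

No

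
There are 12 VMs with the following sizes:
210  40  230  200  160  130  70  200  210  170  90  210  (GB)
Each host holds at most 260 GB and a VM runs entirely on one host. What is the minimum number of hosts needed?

9

Total = 230 + 210 + 210 + 210 + 200 + 200 + 170 + 160 + 130 + 90 + 70 + 40 = 1920 GB.
Lower bound: ⌈1920/260⌉ = 8 hosts.
A packing using 9 hosts:
  host 1: 230 = 230
  host 2: 210 + 40 = 250
  host 3: 210 = 210
  host 4: 210 = 210
  host 5: 200 = 200
  host 6: 200 = 200
  host 7: 170 + 90 = 260
  host 8: 160 + 70 = 230
  host 9: 130 = 130
No arrangement into 8 hosts stays within capacity, so 9 is optimal.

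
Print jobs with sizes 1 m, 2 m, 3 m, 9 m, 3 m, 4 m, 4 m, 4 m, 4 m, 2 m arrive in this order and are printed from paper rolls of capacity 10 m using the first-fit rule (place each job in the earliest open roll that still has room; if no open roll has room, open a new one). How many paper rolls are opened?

4

  1 → roll 1 (new)  [load 1/10]
  2 → roll 1  [load 3/10]
  3 → roll 1  [load 6/10]
  9 → roll 2 (new)  [load 9/10]
  3 → roll 1  [load 9/10]
  4 → roll 3 (new)  [load 4/10]
  4 → roll 3  [load 8/10]
  4 → roll 4 (new)  [load 4/10]
  4 → roll 4  [load 8/10]
  2 → roll 3  [load 10/10]
4 paper rolls opened.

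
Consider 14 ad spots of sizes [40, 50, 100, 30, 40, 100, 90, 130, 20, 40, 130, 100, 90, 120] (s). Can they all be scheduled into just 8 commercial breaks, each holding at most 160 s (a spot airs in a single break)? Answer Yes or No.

Yes

A valid assignment using 8 commercial breaks:
  break 1: 130 + 30 = 160
  break 2: 130 + 20 = 150
  break 3: 120 + 40 = 160
  break 4: 100 + 50 = 150
  break 5: 100 + 40 = 140
  break 6: 100 + 40 = 140
  break 7: 90 = 90
  break 8: 90 = 90
Every load is within 160 s, so 8 commercial breaks suffice.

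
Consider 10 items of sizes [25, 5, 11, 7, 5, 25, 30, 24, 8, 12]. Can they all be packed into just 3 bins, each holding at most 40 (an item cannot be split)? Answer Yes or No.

Total = 152; ⌈152/40⌉ = 4.
At least 4 bins are required, but only 3 are allowed.

No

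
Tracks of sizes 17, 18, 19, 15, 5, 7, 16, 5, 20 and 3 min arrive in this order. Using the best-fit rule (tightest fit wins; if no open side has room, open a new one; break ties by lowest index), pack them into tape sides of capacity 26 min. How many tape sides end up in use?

  17 → side 1 (new)  [load 17/26]
  18 → side 2 (new)  [load 18/26]
  19 → side 3 (new)  [load 19/26]
  15 → side 4 (new)  [load 15/26]
  5 → side 3  [load 24/26]
  7 → side 2  [load 25/26]
  16 → side 5 (new)  [load 16/26]
  5 → side 1  [load 22/26]
  20 → side 6 (new)  [load 20/26]
  3 → side 1  [load 25/26]
6 tape sides opened.

6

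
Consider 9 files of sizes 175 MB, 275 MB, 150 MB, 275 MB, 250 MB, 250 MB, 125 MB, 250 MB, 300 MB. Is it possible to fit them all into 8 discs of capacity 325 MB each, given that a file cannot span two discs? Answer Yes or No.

A valid assignment using 8 discs:
  disc 1: 300 = 300
  disc 2: 275 = 275
  disc 3: 275 = 275
  disc 4: 250 = 250
  disc 5: 250 = 250
  disc 6: 250 = 250
  disc 7: 175 + 150 = 325
  disc 8: 125 = 125
Every load is within 325 MB, so 8 discs suffice.

Yes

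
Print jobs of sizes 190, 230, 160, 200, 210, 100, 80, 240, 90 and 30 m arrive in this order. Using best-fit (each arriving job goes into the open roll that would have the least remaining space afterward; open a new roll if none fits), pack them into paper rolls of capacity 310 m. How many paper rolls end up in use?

6

  190 → roll 1 (new)  [load 190/310]
  230 → roll 2 (new)  [load 230/310]
  160 → roll 3 (new)  [load 160/310]
  200 → roll 4 (new)  [load 200/310]
  210 → roll 5 (new)  [load 210/310]
  100 → roll 5  [load 310/310]
  80 → roll 2  [load 310/310]
  240 → roll 6 (new)  [load 240/310]
  90 → roll 4  [load 290/310]
  30 → roll 6  [load 270/310]
6 paper rolls opened.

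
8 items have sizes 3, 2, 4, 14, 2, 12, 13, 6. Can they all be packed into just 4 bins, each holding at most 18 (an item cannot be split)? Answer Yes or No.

Yes

A valid assignment using 4 bins:
  bin 1: 14 + 4 = 18
  bin 2: 13 + 3 + 2 = 18
  bin 3: 12 + 6 = 18
  bin 4: 2 = 2
Every load is within 18, so 4 bins suffice.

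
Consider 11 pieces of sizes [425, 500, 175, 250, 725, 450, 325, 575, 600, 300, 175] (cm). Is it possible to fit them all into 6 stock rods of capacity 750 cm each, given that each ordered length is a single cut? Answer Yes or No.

Total = 4500 cm; ⌈4500/750⌉ = 6.
The bound of 6 does not rule out 6, but exhaustive search shows no assignment into 6 stock rods of capacity 750 cm exists — the minimum is 7.

No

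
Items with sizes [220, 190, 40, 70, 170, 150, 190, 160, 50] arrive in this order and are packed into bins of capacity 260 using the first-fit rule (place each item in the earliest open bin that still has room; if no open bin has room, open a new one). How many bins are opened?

  220 → bin 1 (new)  [load 220/260]
  190 → bin 2 (new)  [load 190/260]
  40 → bin 1  [load 260/260]
  70 → bin 2  [load 260/260]
  170 → bin 3 (new)  [load 170/260]
  150 → bin 4 (new)  [load 150/260]
  190 → bin 5 (new)  [load 190/260]
  160 → bin 6 (new)  [load 160/260]
  50 → bin 3  [load 220/260]
6 bins opened.

6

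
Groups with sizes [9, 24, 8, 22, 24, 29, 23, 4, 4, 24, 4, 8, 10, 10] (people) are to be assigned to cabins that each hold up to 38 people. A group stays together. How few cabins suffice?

Total = 29 + 24 + 24 + 24 + 23 + 22 + 10 + 10 + 9 + 8 + 8 + 4 + 4 + 4 = 203 people.
Lower bound: ⌈203/38⌉ = 6 cabins.
A packing using 6 cabins:
  cabin 1: 29 + 9 = 38
  cabin 2: 24 + 10 + 4 = 38
  cabin 3: 24 + 10 + 4 = 38
  cabin 4: 24 + 8 + 4 = 36
  cabin 5: 23 + 8 = 31
  cabin 6: 22 = 22
This matches the lower bound, so 6 is optimal.

6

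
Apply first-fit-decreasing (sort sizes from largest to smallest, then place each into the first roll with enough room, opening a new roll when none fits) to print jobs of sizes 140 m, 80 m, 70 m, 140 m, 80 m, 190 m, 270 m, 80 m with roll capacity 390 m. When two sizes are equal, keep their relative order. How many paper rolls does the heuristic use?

3

Sorted descending: 270, 190, 140, 140, 80, 80, 80, 70.
  270 → roll 1 (new)  [load 270/390]
  190 → roll 2 (new)  [load 190/390]
  140 → roll 2  [load 330/390]
  140 → roll 3 (new)  [load 140/390]
  80 → roll 1  [load 350/390]
  80 → roll 3  [load 220/390]
  80 → roll 3  [load 300/390]
  70 → roll 3  [load 370/390]
3 paper rolls opened.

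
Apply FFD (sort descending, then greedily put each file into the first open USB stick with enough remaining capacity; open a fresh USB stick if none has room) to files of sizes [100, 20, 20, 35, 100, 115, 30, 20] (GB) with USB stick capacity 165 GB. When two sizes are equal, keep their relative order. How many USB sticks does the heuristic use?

3

Sorted descending: 115, 100, 100, 35, 30, 20, 20, 20.
  115 → USB stick 1 (new)  [load 115/165]
  100 → USB stick 2 (new)  [load 100/165]
  100 → USB stick 3 (new)  [load 100/165]
  35 → USB stick 1  [load 150/165]
  30 → USB stick 2  [load 130/165]
  20 → USB stick 2  [load 150/165]
  20 → USB stick 3  [load 120/165]
  20 → USB stick 3  [load 140/165]
3 USB sticks opened.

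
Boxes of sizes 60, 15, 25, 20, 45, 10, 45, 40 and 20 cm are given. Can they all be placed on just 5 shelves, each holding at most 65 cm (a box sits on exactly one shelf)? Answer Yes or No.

A valid assignment using 5 shelves:
  shelf 1: 60 = 60
  shelf 2: 45 + 20 = 65
  shelf 3: 45 + 20 = 65
  shelf 4: 40 + 25 = 65
  shelf 5: 15 + 10 = 25
Every load is within 65 cm, so 5 shelves suffice.

Yes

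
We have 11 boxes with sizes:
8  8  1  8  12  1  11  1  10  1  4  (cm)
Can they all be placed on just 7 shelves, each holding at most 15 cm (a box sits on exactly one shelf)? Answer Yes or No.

A valid assignment using 6 shelves:
  shelf 1: 12 + 1 + 1 + 1 = 15
  shelf 2: 11 + 4 = 15
  shelf 3: 10 + 1 = 11
  shelf 4: 8 = 8
  shelf 5: 8 = 8
  shelf 6: 8 = 8
That uses only 6 ≤ 7, so 7 shelves are enough.

Yes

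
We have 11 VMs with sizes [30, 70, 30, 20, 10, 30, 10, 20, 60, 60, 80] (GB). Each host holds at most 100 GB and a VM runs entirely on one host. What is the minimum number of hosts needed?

5

Total = 80 + 70 + 60 + 60 + 30 + 30 + 30 + 20 + 20 + 10 + 10 = 420 GB.
Lower bound: ⌈420/100⌉ = 5 hosts.
A packing using 5 hosts:
  host 1: 80 + 20 = 100
  host 2: 70 + 30 = 100
  host 3: 60 + 30 + 10 = 100
  host 4: 60 + 30 + 10 = 100
  host 5: 20 = 20
This matches the lower bound, so 5 is optimal.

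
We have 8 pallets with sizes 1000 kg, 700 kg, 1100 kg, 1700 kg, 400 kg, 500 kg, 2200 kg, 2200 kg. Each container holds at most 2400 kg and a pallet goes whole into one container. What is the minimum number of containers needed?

5

Total = 2200 + 2200 + 1700 + 1100 + 1000 + 700 + 500 + 400 = 9800 kg.
Lower bound: ⌈9800/2400⌉ = 5 containers.
A packing using 5 containers:
  container 1: 2200 = 2200
  container 2: 2200 = 2200
  container 3: 1700 + 700 = 2400
  container 4: 1100 + 1000 = 2100
  container 5: 500 + 400 = 900
This matches the lower bound, so 5 is optimal.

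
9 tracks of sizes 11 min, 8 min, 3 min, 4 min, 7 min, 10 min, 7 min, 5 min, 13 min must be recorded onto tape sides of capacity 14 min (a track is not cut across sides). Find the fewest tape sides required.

Total = 13 + 11 + 10 + 8 + 7 + 7 + 5 + 4 + 3 = 68 min.
Lower bound: ⌈68/14⌉ = 5 tape sides.
A packing using 5 tape sides:
  side 1: 13 = 13
  side 2: 11 + 3 = 14
  side 3: 10 + 4 = 14
  side 4: 8 + 5 = 13
  side 5: 7 + 7 = 14
This matches the lower bound, so 5 is optimal.

5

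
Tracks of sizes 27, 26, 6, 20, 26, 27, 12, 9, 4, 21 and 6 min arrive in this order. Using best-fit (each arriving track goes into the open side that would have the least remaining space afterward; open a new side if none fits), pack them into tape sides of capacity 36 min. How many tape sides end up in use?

6

  27 → side 1 (new)  [load 27/36]
  26 → side 2 (new)  [load 26/36]
  6 → side 1  [load 33/36]
  20 → side 3 (new)  [load 20/36]
  26 → side 4 (new)  [load 26/36]
  27 → side 5 (new)  [load 27/36]
  12 → side 3  [load 32/36]
  9 → side 5  [load 36/36]
  4 → side 3  [load 36/36]
  21 → side 6 (new)  [load 21/36]
  6 → side 2  [load 32/36]
6 tape sides opened.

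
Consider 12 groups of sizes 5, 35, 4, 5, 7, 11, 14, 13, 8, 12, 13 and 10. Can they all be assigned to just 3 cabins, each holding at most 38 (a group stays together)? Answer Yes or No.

Total = 137; ⌈137/38⌉ = 4.
At least 4 cabins are required, but only 3 are allowed.

No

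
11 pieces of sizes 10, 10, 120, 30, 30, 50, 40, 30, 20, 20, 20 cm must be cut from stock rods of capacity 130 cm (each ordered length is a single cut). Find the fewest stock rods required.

3

Total = 120 + 50 + 40 + 30 + 30 + 30 + 20 + 20 + 20 + 10 + 10 = 380 cm.
Lower bound: ⌈380/130⌉ = 3 stock rods.
A packing using 3 stock rods:
  stock rod 1: 120 + 10 = 130
  stock rod 2: 50 + 40 + 30 + 10 = 130
  stock rod 3: 30 + 30 + 20 + 20 + 20 = 120
This matches the lower bound, so 3 is optimal.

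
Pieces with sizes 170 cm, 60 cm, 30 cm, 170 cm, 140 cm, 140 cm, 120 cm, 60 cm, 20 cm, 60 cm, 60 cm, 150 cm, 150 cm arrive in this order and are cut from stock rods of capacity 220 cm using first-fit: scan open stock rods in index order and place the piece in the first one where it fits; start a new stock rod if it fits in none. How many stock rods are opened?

7

  170 → stock rod 1 (new)  [load 170/220]
  60 → stock rod 2 (new)  [load 60/220]
  30 → stock rod 1  [load 200/220]
  170 → stock rod 3 (new)  [load 170/220]
  140 → stock rod 2  [load 200/220]
  140 → stock rod 4 (new)  [load 140/220]
  120 → stock rod 5 (new)  [load 120/220]
  60 → stock rod 4  [load 200/220]
  20 → stock rod 1  [load 220/220]
  60 → stock rod 5  [load 180/220]
  60 → stock rod 6 (new)  [load 60/220]
  150 → stock rod 6  [load 210/220]
  150 → stock rod 7 (new)  [load 150/220]
7 stock rods opened.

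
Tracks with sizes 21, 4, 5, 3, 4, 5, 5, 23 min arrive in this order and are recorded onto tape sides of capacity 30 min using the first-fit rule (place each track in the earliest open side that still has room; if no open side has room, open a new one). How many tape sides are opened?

  21 → side 1 (new)  [load 21/30]
  4 → side 1  [load 25/30]
  5 → side 1  [load 30/30]
  3 → side 2 (new)  [load 3/30]
  4 → side 2  [load 7/30]
  5 → side 2  [load 12/30]
  5 → side 2  [load 17/30]
  23 → side 3 (new)  [load 23/30]
3 tape sides opened.

3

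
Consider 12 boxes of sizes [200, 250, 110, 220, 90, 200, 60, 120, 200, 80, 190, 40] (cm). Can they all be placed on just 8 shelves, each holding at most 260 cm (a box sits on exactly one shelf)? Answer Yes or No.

A valid assignment using 8 shelves:
  shelf 1: 250 = 250
  shelf 2: 220 + 40 = 260
  shelf 3: 200 + 60 = 260
  shelf 4: 200 = 200
  shelf 5: 200 = 200
  shelf 6: 190 = 190
  shelf 7: 120 + 110 = 230
  shelf 8: 90 + 80 = 170
Every load is within 260 cm, so 8 shelves suffice.

Yes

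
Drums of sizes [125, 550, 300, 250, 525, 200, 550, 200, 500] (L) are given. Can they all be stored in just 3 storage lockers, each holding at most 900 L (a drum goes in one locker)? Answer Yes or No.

No

Total = 3200 L; ⌈3200/900⌉ = 4.
At least 4 storage lockers are required, but only 3 are allowed.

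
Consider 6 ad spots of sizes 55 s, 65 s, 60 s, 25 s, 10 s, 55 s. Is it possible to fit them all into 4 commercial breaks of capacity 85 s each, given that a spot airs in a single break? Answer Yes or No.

Yes

A valid assignment using 4 commercial breaks:
  break 1: 65 + 10 = 75
  break 2: 60 + 25 = 85
  break 3: 55 = 55
  break 4: 55 = 55
Every load is within 85 s, so 4 commercial breaks suffice.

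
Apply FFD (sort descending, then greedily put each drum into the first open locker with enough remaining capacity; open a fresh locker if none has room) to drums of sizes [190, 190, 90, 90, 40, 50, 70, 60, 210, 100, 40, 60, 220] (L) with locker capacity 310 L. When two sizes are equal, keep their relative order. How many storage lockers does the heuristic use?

5

Sorted descending: 220, 210, 190, 190, 100, 90, 90, 70, 60, 60, 50, 40, 40.
  220 → locker 1 (new)  [load 220/310]
  210 → locker 2 (new)  [load 210/310]
  190 → locker 3 (new)  [load 190/310]
  190 → locker 4 (new)  [load 190/310]
  100 → locker 2  [load 310/310]
  90 → locker 1  [load 310/310]
  90 → locker 3  [load 280/310]
  70 → locker 4  [load 260/310]
  60 → locker 5 (new)  [load 60/310]
  60 → locker 5  [load 120/310]
  50 → locker 4  [load 310/310]
  40 → locker 5  [load 160/310]
  40 → locker 5  [load 200/310]
5 storage lockers opened.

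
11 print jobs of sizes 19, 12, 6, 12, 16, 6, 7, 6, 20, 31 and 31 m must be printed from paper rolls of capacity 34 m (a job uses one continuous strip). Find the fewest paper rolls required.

6

Total = 31 + 31 + 20 + 19 + 16 + 12 + 12 + 7 + 6 + 6 + 6 = 166 m.
Lower bound: ⌈166/34⌉ = 5 paper rolls.
A packing using 6 paper rolls:
  roll 1: 31 = 31
  roll 2: 31 = 31
  roll 3: 20 + 12 = 32
  roll 4: 19 + 12 = 31
  roll 5: 16 + 7 + 6 = 29
  roll 6: 6 + 6 = 12
No arrangement into 5 paper rolls stays within capacity, so 6 is optimal.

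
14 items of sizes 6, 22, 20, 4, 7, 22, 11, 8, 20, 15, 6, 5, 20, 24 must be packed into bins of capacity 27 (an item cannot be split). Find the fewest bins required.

Total = 24 + 22 + 22 + 20 + 20 + 20 + 15 + 11 + 8 + 7 + 6 + 6 + 5 + 4 = 190.
Lower bound: ⌈190/27⌉ = 8 bins.
A packing using 8 bins:
  bin 1: 24 = 24
  bin 2: 22 + 5 = 27
  bin 3: 22 + 4 = 26
  bin 4: 20 + 7 = 27
  bin 5: 20 + 6 = 26
  bin 6: 20 + 6 = 26
  bin 7: 15 + 11 = 26
  bin 8: 8 = 8
This matches the lower bound, so 8 is optimal.

8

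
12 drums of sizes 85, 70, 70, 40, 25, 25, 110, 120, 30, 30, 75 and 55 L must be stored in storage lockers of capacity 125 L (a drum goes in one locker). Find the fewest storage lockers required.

7

Total = 120 + 110 + 85 + 75 + 70 + 70 + 55 + 40 + 30 + 30 + 25 + 25 = 735 L.
Lower bound: ⌈735/125⌉ = 6 storage lockers.
A packing using 7 storage lockers:
  locker 1: 120 = 120
  locker 2: 110 = 110
  locker 3: 85 + 40 = 125
  locker 4: 75 + 30 = 105
  locker 5: 70 + 55 = 125
  locker 6: 70 + 30 + 25 = 125
  locker 7: 25 = 25
No arrangement into 6 storage lockers stays within capacity, so 7 is optimal.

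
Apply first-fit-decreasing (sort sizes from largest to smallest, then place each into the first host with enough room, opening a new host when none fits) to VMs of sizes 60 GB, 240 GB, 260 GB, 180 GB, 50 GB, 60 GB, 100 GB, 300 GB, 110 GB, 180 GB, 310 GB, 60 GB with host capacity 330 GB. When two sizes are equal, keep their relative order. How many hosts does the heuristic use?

7

Sorted descending: 310, 300, 260, 240, 180, 180, 110, 100, 60, 60, 60, 50.
  310 → host 1 (new)  [load 310/330]
  300 → host 2 (new)  [load 300/330]
  260 → host 3 (new)  [load 260/330]
  240 → host 4 (new)  [load 240/330]
  180 → host 5 (new)  [load 180/330]
  180 → host 6 (new)  [load 180/330]
  110 → host 5  [load 290/330]
  100 → host 6  [load 280/330]
  60 → host 3  [load 320/330]
  60 → host 4  [load 300/330]
  60 → host 7 (new)  [load 60/330]
  50 → host 6  [load 330/330]
7 hosts opened.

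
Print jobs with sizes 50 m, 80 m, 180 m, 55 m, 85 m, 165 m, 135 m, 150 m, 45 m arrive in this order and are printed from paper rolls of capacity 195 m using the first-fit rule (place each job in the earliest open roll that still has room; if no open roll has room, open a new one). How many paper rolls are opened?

  50 → roll 1 (new)  [load 50/195]
  80 → roll 1  [load 130/195]
  180 → roll 2 (new)  [load 180/195]
  55 → roll 1  [load 185/195]
  85 → roll 3 (new)  [load 85/195]
  165 → roll 4 (new)  [load 165/195]
  135 → roll 5 (new)  [load 135/195]
  150 → roll 6 (new)  [load 150/195]
  45 → roll 3  [load 130/195]
6 paper rolls opened.

6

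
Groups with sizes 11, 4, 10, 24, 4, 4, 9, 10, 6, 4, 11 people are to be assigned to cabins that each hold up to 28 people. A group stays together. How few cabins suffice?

Total = 24 + 11 + 11 + 10 + 10 + 9 + 6 + 4 + 4 + 4 + 4 = 97 people.
Lower bound: ⌈97/28⌉ = 4 cabins.
A packing using 4 cabins:
  cabin 1: 24 + 4 = 28
  cabin 2: 11 + 11 + 6 = 28
  cabin 3: 10 + 10 + 4 + 4 = 28
  cabin 4: 9 + 4 = 13
This matches the lower bound, so 4 is optimal.

4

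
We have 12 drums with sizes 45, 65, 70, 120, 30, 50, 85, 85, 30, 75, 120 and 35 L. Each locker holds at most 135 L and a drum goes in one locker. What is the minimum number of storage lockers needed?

7

Total = 120 + 120 + 85 + 85 + 75 + 70 + 65 + 50 + 45 + 35 + 30 + 30 = 810 L.
Lower bound: ⌈810/135⌉ = 6 storage lockers.
A packing using 7 storage lockers:
  locker 1: 120 = 120
  locker 2: 120 = 120
  locker 3: 85 + 50 = 135
  locker 4: 85 + 45 = 130
  locker 5: 75 + 35 = 110
  locker 6: 70 + 65 = 135
  locker 7: 30 + 30 = 60
No arrangement into 6 storage lockers stays within capacity, so 7 is optimal.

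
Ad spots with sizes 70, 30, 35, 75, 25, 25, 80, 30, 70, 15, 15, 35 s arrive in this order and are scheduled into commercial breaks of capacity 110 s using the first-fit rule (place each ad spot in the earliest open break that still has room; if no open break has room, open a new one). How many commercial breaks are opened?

5

  70 → break 1 (new)  [load 70/110]
  30 → break 1  [load 100/110]
  35 → break 2 (new)  [load 35/110]
  75 → break 2  [load 110/110]
  25 → break 3 (new)  [load 25/110]
  25 → break 3  [load 50/110]
  80 → break 4 (new)  [load 80/110]
  30 → break 3  [load 80/110]
  70 → break 5 (new)  [load 70/110]
  15 → break 3  [load 95/110]
  15 → break 3  [load 110/110]
  35 → break 5  [load 105/110]
5 commercial breaks opened.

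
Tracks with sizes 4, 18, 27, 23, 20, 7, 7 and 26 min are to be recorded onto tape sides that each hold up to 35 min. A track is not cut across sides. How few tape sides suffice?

Total = 27 + 26 + 23 + 20 + 18 + 7 + 7 + 4 = 132 min.
Lower bound: ⌈132/35⌉ = 4 tape sides.
Also, 5 tracks each exceed 35/2 min, and no two of those can share a side, so at least 5 tape sides are needed.
A packing using 5 tape sides:
  side 1: 27 + 7 = 34
  side 2: 26 + 7 = 33
  side 3: 23 + 4 = 27
  side 4: 20 = 20
  side 5: 18 = 18
This matches the lower bound, so 5 is optimal.

5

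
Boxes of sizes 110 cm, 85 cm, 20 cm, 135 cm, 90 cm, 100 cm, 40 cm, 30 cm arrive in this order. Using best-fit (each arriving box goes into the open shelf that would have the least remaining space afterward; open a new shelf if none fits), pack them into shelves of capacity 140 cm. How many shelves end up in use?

5

  110 → shelf 1 (new)  [load 110/140]
  85 → shelf 2 (new)  [load 85/140]
  20 → shelf 1  [load 130/140]
  135 → shelf 3 (new)  [load 135/140]
  90 → shelf 4 (new)  [load 90/140]
  100 → shelf 5 (new)  [load 100/140]
  40 → shelf 5  [load 140/140]
  30 → shelf 4  [load 120/140]
5 shelves opened.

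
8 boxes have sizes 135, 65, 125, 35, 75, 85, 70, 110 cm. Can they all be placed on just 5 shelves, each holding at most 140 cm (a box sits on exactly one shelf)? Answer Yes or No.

No

Total = 700 cm; ⌈700/140⌉ = 5.
The bound of 5 does not rule out 5, but exhaustive search shows no assignment into 5 shelves of capacity 140 cm exists — the minimum is 6.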